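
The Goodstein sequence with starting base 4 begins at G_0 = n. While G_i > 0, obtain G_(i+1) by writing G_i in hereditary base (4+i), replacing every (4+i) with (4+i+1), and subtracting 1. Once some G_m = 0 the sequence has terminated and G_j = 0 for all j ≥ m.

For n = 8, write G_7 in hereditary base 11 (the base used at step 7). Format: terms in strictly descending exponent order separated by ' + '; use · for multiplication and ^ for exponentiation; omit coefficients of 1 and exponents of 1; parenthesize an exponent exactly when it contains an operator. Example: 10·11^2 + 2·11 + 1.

(0) 8|_4 = 2·4 ↦ 2·5|_5 = 10 ⇒ 9
(1) 9|_5 = 5 + 4 ↦ 6 + 4|_6 = 10 ⇒ 9
(2) 9|_6 = 6 + 3 ↦ 7 + 3|_7 = 10 ⇒ 9
(3) 9|_7 = 7 + 2 ↦ 8 + 2|_8 = 10 ⇒ 9
(4) 9|_8 = 8 + 1 ↦ 9 + 1|_9 = 10 ⇒ 9
(5) 9|_9 = 9 ↦ 10|_10 = 10 ⇒ 9
(6) 9|_10 = 9 ↦ 9|_11 = 9 ⇒ 8
(7) 8|_11 = 8 ↦ 8|_12 = 8 ⇒ 7

8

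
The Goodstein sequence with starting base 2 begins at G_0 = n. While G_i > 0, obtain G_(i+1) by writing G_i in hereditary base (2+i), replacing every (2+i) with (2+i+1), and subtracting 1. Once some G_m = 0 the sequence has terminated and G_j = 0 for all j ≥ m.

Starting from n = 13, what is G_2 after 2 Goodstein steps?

G_0 = 13. HB_2(13) = 2^(2 + 1) + 2^2 + 1. Bump = 109. G_1 = 108.
G_1 = 108. HB_3(108) = 3^(3 + 1) + 3^3. Bump = 1280. G_2 = 1279.
G_2 = 1279. HB_4(1279) = 4^(4 + 1) + 3·4^3 + 3·4^2 + 3·4 + 3. Bump = 16093. G_3 = 16092.

1279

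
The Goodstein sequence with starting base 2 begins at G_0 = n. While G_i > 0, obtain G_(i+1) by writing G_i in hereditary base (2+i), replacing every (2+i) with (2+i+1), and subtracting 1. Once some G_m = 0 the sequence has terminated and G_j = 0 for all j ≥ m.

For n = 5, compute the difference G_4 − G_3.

308

[0] 5 ≡ 2^2 + 1 (base 2). Lift 3: 28. −1: 27.
[1] 27 ≡ 3^3 (base 3). Lift 4: 256. −1: 255.
[2] 255 ≡ 3·4^3 + 3·4^2 + 3·4 + 3 (base 4). Lift 5: 468. −1: 467.
[3] 467 ≡ 3·5^3 + 3·5^2 + 3·5 + 2 (base 5). Lift 6: 776. −1: 775.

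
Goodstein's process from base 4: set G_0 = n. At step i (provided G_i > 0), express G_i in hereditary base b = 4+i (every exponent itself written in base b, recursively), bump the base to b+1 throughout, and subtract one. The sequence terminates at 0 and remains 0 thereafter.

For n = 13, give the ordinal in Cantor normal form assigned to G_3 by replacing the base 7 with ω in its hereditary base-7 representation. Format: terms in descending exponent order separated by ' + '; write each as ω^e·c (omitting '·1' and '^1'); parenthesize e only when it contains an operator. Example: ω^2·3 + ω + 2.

G_0 = 13. HB_4(13) = 3·4 + 1. Bump = 16. G_1 = 15.
G_1 = 15. HB_5(15) = 3·5. Bump = 18. G_2 = 17.
G_2 = 17. HB_6(17) = 2·6 + 5. Bump = 19. G_3 = 18.
G_3 = 18. HB_7(18) = 2·7 + 4. Bump = 20. G_4 = 19.

ω·2 + 4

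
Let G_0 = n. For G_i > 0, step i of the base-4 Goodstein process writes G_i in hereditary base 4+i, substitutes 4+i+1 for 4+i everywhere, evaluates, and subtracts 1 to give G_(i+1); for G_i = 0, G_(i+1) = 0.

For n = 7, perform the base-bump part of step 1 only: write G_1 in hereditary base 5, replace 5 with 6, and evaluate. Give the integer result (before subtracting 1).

step 0: 7 = 4 + 3; sub 5 for 4: 5 + 3; = 8; G_1 = 8−1 = 7
step 1: 7 = 5 + 2; sub 6 for 5: 6 + 2; = 8; G_2 = 8−1 = 7

8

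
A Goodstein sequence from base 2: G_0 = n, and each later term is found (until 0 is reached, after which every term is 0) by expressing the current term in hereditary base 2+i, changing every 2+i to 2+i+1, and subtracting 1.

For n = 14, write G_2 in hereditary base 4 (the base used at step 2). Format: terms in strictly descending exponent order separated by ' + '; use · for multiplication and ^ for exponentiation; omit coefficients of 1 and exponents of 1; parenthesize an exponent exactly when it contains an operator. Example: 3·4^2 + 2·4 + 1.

step 0: 14 = 2^(2 + 1) + 2^2 + 2; sub 3 for 2: 3^(3 + 1) + 3^3 + 3; = 111; G_1 = 111−1 = 110
step 1: 110 = 3^(3 + 1) + 3^3 + 2; sub 4 for 3: 4^(4 + 1) + 4^4 + 2; = 1282; G_2 = 1282−1 = 1281
step 2: 1281 = 4^(4 + 1) + 4^4 + 1; sub 5 for 4: 5^(5 + 1) + 5^5 + 1; = 18751; G_3 = 18751−1 = 18750

4^(4 + 1) + 4^4 + 1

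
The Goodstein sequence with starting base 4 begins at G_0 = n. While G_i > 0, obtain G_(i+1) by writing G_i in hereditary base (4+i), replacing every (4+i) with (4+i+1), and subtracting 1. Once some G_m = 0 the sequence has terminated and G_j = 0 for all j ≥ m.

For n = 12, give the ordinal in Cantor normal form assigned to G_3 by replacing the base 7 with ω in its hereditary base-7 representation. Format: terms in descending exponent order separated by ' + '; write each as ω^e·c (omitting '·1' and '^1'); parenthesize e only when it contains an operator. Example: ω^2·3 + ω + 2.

base 4: 12 = 3·4; at 5: 3·5 = 15; next = 14
base 5: 14 = 2·5 + 4; at 6: 2·6 + 4 = 16; next = 15
base 6: 15 = 2·6 + 3; at 7: 2·7 + 3 = 17; next = 16

ω·2 + 2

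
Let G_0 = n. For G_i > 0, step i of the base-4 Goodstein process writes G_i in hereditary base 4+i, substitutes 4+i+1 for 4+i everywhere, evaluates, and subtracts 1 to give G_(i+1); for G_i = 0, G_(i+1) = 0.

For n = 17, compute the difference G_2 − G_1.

10

G_0=17  [base 4] 4^2 + 1  →[4↦5]→  5^2 + 1 = 26  −1 ⇒ G_1=25
G_1=25  [base 5] 5^2  →[5↦6]→  6^2 = 36  −1 ⇒ G_2=35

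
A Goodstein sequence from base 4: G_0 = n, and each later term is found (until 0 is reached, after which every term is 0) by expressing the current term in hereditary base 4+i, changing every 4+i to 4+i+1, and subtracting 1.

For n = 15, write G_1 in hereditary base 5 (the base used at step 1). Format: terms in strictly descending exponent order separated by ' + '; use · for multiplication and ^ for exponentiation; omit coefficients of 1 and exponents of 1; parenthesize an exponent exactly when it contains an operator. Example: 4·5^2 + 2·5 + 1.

G_0=15  [base 4] 3·4 + 3  →[4↦5]→  3·5 + 3 = 18  −1 ⇒ G_1=17
G_1=17  [base 5] 3·5 + 2  →[5↦6]→  3·6 + 2 = 20  −1 ⇒ G_2=19

3·5 + 2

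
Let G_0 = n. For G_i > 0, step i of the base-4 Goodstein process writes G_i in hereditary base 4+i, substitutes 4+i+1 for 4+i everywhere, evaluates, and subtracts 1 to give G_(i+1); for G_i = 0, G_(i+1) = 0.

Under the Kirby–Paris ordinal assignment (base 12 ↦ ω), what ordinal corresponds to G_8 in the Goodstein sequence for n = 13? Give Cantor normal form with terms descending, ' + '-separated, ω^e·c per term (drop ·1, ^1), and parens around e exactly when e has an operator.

ω + 11

(0) 13|_4 = 3·4 + 1 ↦ 3·5 + 1|_5 = 16 ⇒ 15
(1) 15|_5 = 3·5 ↦ 3·6|_6 = 18 ⇒ 17
(2) 17|_6 = 2·6 + 5 ↦ 2·7 + 5|_7 = 19 ⇒ 18
(3) 18|_7 = 2·7 + 4 ↦ 2·8 + 4|_8 = 20 ⇒ 19
(4) 19|_8 = 2·8 + 3 ↦ 2·9 + 3|_9 = 21 ⇒ 20
(5) 20|_9 = 2·9 + 2 ↦ 2·10 + 2|_10 = 22 ⇒ 21
(6) 21|_10 = 2·10 + 1 ↦ 2·11 + 1|_11 = 23 ⇒ 22
(7) 22|_11 = 2·11 ↦ 2·12|_12 = 24 ⇒ 23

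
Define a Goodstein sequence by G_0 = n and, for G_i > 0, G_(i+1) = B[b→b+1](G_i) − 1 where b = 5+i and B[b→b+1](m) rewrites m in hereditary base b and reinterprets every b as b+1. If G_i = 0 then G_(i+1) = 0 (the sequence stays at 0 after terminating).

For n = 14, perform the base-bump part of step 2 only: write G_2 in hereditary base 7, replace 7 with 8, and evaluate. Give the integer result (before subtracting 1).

18

base 5: 14 = 2·5 + 4; at 6: 2·6 + 4 = 16; next = 15
base 6: 15 = 2·6 + 3; at 7: 2·7 + 3 = 17; next = 16
base 7: 16 = 2·7 + 2; at 8: 2·8 + 2 = 18; next = 17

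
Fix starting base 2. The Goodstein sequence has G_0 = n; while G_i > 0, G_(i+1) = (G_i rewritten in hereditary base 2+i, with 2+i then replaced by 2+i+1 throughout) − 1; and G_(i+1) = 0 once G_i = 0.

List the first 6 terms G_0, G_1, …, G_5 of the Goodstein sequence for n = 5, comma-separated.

[0] 5 ≡ 2^2 + 1 (base 2). Lift 3: 28. −1: 27.
[1] 27 ≡ 3^3 (base 3). Lift 4: 256. −1: 255.
[2] 255 ≡ 3·4^3 + 3·4^2 + 3·4 + 3 (base 4). Lift 5: 468. −1: 467.
[3] 467 ≡ 3·5^3 + 3·5^2 + 3·5 + 2 (base 5). Lift 6: 776. −1: 775.
[4] 775 ≡ 3·6^3 + 3·6^2 + 3·6 + 1 (base 6). Lift 7: 1198. −1: 1197.

5, 27, 255, 467, 775, 1197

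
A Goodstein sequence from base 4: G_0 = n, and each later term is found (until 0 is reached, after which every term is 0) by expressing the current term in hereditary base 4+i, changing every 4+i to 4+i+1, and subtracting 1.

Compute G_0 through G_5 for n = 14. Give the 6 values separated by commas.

G_0 = 14. HB_4(14) = 3·4 + 2. Bump = 17. G_1 = 16.
G_1 = 16. HB_5(16) = 3·5 + 1. Bump = 19. G_2 = 18.
G_2 = 18. HB_6(18) = 3·6. Bump = 21. G_3 = 20.
G_3 = 20. HB_7(20) = 2·7 + 6. Bump = 22. G_4 = 21.
G_4 = 21. HB_8(21) = 2·8 + 5. Bump = 23. G_5 = 22.

14, 16, 18, 20, 21, 22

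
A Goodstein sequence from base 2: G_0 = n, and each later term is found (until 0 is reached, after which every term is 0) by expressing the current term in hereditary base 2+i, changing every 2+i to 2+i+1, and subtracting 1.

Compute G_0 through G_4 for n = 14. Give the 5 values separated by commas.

G_0=14  [base 2] 2^(2 + 1) + 2^2 + 2  →[2↦3]→  3^(3 + 1) + 3^3 + 3 = 111  −1 ⇒ G_1=110
G_1=110  [base 3] 3^(3 + 1) + 3^3 + 2  →[3↦4]→  4^(4 + 1) + 4^4 + 2 = 1282  −1 ⇒ G_2=1281
G_2=1281  [base 4] 4^(4 + 1) + 4^4 + 1  →[4↦5]→  5^(5 + 1) + 5^5 + 1 = 18751  −1 ⇒ G_3=18750
G_3=18750  [base 5] 5^(5 + 1) + 5^5  →[5↦6]→  6^(6 + 1) + 6^6 = 326592  −1 ⇒ G_4=326591

14, 110, 1281, 18750, 326591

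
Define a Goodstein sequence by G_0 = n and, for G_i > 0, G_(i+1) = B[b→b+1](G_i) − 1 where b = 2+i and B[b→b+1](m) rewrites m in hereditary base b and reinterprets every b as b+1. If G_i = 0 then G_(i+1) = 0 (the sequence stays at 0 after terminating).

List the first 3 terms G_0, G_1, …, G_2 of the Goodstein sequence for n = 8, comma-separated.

8, 80, 553

step 0: 8 = 2^(2 + 1); sub 3 for 2: 3^(3 + 1); = 81; G_1 = 81−1 = 80
step 1: 80 = 2·3^3 + 2·3^2 + 2·3 + 2; sub 4 for 3: 2·4^4 + 2·4^2 + 2·4 + 2; = 554; G_2 = 554−1 = 553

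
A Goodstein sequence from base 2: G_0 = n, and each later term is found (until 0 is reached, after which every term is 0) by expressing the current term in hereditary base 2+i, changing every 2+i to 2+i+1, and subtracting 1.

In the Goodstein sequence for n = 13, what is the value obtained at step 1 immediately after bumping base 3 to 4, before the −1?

13 —HB2→ 2^(2 + 1) + 2^2 + 1 —bump→ 3^(3 + 1) + 3^3 + 1 = 109 —(−1)→ 108
108 —HB3→ 3^(3 + 1) + 3^3 —bump→ 4^(4 + 1) + 4^4 = 1280 —(−1)→ 1279

1280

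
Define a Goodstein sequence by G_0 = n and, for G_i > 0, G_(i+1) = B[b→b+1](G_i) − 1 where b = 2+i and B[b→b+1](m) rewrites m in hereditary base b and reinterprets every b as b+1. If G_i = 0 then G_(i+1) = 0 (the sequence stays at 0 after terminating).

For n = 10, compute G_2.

1025

(0) 10|_2 = 2^(2 + 1) + 2 ↦ 3^(3 + 1) + 3|_3 = 84 ⇒ 83
(1) 83|_3 = 3^(3 + 1) + 2 ↦ 4^(4 + 1) + 2|_4 = 1026 ⇒ 1025
(2) 1025|_4 = 4^(4 + 1) + 1 ↦ 5^(5 + 1) + 1|_5 = 15626 ⇒ 15625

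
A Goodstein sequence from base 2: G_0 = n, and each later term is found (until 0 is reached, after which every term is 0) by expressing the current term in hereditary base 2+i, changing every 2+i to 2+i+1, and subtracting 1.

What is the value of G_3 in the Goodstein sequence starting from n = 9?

9842

9 —HB2→ 2^(2 + 1) + 1 —bump→ 3^(3 + 1) + 1 = 82 —(−1)→ 81
81 —HB3→ 3^(3 + 1) —bump→ 4^(4 + 1) = 1024 —(−1)→ 1023
1023 —HB4→ 3·4^4 + 3·4^3 + 3·4^2 + 3·4 + 3 —bump→ 3·5^5 + 3·5^3 + 3·5^2 + 3·5 + 3 = 9843 —(−1)→ 9842
9842 —HB5→ 3·5^5 + 3·5^3 + 3·5^2 + 3·5 + 2 —bump→ 3·6^6 + 3·6^3 + 3·6^2 + 3·6 + 2 = 140744 —(−1)→ 140743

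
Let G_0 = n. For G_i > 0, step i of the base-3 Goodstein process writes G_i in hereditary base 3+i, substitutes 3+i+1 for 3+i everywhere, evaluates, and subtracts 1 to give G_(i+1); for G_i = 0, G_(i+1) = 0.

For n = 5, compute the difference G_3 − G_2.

[0] 5 ≡ 3 + 2 (base 3). Lift 4: 6. −1: 5.
[1] 5 ≡ 4 + 1 (base 4). Lift 5: 6. −1: 5.
[2] 5 ≡ 5 (base 5). Lift 6: 6. −1: 5.

0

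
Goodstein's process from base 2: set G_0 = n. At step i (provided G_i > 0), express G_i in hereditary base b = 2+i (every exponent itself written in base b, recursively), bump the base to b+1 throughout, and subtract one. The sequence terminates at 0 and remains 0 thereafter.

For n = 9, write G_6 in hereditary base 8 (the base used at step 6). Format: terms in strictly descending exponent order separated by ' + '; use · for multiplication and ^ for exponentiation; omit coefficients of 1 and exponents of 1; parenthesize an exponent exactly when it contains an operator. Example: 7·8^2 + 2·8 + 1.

3·8^8 + 3·8^3 + 3·8^2 + 2·8 + 7

G_0 = 9. HB_2(9) = 2^(2 + 1) + 1. Bump = 82. G_1 = 81.
G_1 = 81. HB_3(81) = 3^(3 + 1). Bump = 1024. G_2 = 1023.
G_2 = 1023. HB_4(1023) = 3·4^4 + 3·4^3 + 3·4^2 + 3·4 + 3. Bump = 9843. G_3 = 9842.
G_3 = 9842. HB_5(9842) = 3·5^5 + 3·5^3 + 3·5^2 + 3·5 + 2. Bump = 140744. G_4 = 140743.
G_4 = 140743. HB_6(140743) = 3·6^6 + 3·6^3 + 3·6^2 + 3·6 + 1. Bump = 2471827. G_5 = 2471826.
G_5 = 2471826. HB_7(2471826) = 3·7^7 + 3·7^3 + 3·7^2 + 3·7. Bump = 50333400. G_6 = 50333399.
G_6 = 50333399. HB_8(50333399) = 3·8^8 + 3·8^3 + 3·8^2 + 2·8 + 7. Bump = 1162263922. G_7 = 1162263921.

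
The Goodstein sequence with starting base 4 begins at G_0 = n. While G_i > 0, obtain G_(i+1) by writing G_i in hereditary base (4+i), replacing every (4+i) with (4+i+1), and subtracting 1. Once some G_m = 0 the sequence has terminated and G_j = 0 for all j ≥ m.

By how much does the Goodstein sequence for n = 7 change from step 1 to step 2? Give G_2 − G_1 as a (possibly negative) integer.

0

G_0 = 7. HB_4(7) = 4 + 3. Bump = 8. G_1 = 7.
G_1 = 7. HB_5(7) = 5 + 2. Bump = 8. G_2 = 7.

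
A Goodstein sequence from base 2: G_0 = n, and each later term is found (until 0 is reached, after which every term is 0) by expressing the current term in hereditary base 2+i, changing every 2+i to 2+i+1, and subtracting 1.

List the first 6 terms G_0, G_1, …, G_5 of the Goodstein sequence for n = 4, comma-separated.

[0] 4 ≡ 2^2 (base 2). Lift 3: 27. −1: 26.
[1] 26 ≡ 2·3^2 + 2·3 + 2 (base 3). Lift 4: 42. −1: 41.
[2] 41 ≡ 2·4^2 + 2·4 + 1 (base 4). Lift 5: 61. −1: 60.
[3] 60 ≡ 2·5^2 + 2·5 (base 5). Lift 6: 84. −1: 83.
[4] 83 ≡ 2·6^2 + 6 + 5 (base 6). Lift 7: 110. −1: 109.

4, 26, 41, 60, 83, 109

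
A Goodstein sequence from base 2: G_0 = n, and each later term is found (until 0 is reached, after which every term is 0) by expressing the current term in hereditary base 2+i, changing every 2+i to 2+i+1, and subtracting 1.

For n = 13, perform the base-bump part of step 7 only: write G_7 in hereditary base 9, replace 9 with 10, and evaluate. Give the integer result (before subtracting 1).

100000003326

i=0: 13 = 2^(2 + 1) + 2^2 + 1 (b=2); 2→3: 3^(3 + 1) + 3^3 + 1 = 109; 109−1 = 108
i=1: 108 = 3^(3 + 1) + 3^3 (b=3); 3→4: 4^(4 + 1) + 4^4 = 1280; 1280−1 = 1279
i=2: 1279 = 4^(4 + 1) + 3·4^3 + 3·4^2 + 3·4 + 3 (b=4); 4→5: 5^(5 + 1) + 3·5^3 + 3·5^2 + 3·5 + 3 = 16093; 16093−1 = 16092
i=3: 16092 = 5^(5 + 1) + 3·5^3 + 3·5^2 + 3·5 + 2 (b=5); 5→6: 6^(6 + 1) + 3·6^3 + 3·6^2 + 3·6 + 2 = 280712; 280712−1 = 280711
i=4: 280711 = 6^(6 + 1) + 3·6^3 + 3·6^2 + 3·6 + 1 (b=6); 6→7: 7^(7 + 1) + 3·7^3 + 3·7^2 + 3·7 + 1 = 5765999; 5765999−1 = 5765998
i=5: 5765998 = 7^(7 + 1) + 3·7^3 + 3·7^2 + 3·7 (b=7); 7→8: 8^(8 + 1) + 3·8^3 + 3·8^2 + 3·8 = 134219480; 134219480−1 = 134219479
i=6: 134219479 = 8^(8 + 1) + 3·8^3 + 3·8^2 + 2·8 + 7 (b=8); 8→9: 9^(9 + 1) + 3·9^3 + 3·9^2 + 2·9 + 7 = 3486786856; 3486786856−1 = 3486786855
i=7: 3486786855 = 9^(9 + 1) + 3·9^3 + 3·9^2 + 2·9 + 6 (b=9); 9→10: 10^(10 + 1) + 3·10^3 + 3·10^2 + 2·10 + 6 = 100000003326; 100000003326−1 = 100000003325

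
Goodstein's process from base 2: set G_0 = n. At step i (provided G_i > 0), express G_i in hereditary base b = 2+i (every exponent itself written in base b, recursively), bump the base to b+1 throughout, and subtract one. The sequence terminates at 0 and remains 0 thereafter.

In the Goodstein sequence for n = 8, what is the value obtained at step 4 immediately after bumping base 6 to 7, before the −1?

step 0: 8 = 2^(2 + 1); sub 3 for 2: 3^(3 + 1); = 81; G_1 = 81−1 = 80
step 1: 80 = 2·3^3 + 2·3^2 + 2·3 + 2; sub 4 for 3: 2·4^4 + 2·4^2 + 2·4 + 2; = 554; G_2 = 554−1 = 553
step 2: 553 = 2·4^4 + 2·4^2 + 2·4 + 1; sub 5 for 4: 2·5^5 + 2·5^2 + 2·5 + 1; = 6311; G_3 = 6311−1 = 6310
step 3: 6310 = 2·5^5 + 2·5^2 + 2·5; sub 6 for 5: 2·6^6 + 2·6^2 + 2·6; = 93396; G_4 = 93396−1 = 93395
step 4: 93395 = 2·6^6 + 2·6^2 + 6 + 5; sub 7 for 6: 2·7^7 + 2·7^2 + 7 + 5; = 1647196; G_5 = 1647196−1 = 1647195

1647196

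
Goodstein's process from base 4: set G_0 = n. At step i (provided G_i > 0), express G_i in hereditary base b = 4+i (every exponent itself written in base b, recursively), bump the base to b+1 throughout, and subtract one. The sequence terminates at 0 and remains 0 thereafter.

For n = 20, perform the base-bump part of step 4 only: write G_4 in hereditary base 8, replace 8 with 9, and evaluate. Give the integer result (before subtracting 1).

20 —HB4→ 4^2 + 4 —bump→ 5^2 + 5 = 30 —(−1)→ 29
29 —HB5→ 5^2 + 4 —bump→ 6^2 + 4 = 40 —(−1)→ 39
39 —HB6→ 6^2 + 3 —bump→ 7^2 + 3 = 52 —(−1)→ 51
51 —HB7→ 7^2 + 2 —bump→ 8^2 + 2 = 66 —(−1)→ 65
65 —HB8→ 8^2 + 1 —bump→ 9^2 + 1 = 82 —(−1)→ 81

82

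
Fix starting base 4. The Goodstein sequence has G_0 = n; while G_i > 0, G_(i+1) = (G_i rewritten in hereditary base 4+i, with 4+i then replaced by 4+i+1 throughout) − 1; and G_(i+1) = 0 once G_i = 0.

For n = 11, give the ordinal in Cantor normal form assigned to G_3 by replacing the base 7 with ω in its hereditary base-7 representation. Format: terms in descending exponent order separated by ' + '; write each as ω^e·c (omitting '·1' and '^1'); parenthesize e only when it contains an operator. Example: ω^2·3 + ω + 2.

(0) 11|_4 = 2·4 + 3 ↦ 2·5 + 3|_5 = 13 ⇒ 12
(1) 12|_5 = 2·5 + 2 ↦ 2·6 + 2|_6 = 14 ⇒ 13
(2) 13|_6 = 2·6 + 1 ↦ 2·7 + 1|_7 = 15 ⇒ 14

ω·2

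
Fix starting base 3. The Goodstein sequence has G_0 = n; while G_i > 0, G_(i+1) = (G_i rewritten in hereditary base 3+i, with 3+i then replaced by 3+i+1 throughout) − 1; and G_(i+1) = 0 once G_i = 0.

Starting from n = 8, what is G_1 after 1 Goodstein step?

9

(0) 8|_3 = 2·3 + 2 ↦ 2·4 + 2|_4 = 10 ⇒ 9
(1) 9|_4 = 2·4 + 1 ↦ 2·5 + 1|_5 = 11 ⇒ 10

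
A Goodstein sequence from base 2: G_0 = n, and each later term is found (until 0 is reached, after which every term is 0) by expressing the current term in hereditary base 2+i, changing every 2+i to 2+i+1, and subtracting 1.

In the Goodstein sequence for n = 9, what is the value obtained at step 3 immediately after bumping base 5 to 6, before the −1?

140744

i=0: 9 = 2^(2 + 1) + 1 (b=2); 2→3: 3^(3 + 1) + 1 = 82; 82−1 = 81
i=1: 81 = 3^(3 + 1) (b=3); 3→4: 4^(4 + 1) = 1024; 1024−1 = 1023
i=2: 1023 = 3·4^4 + 3·4^3 + 3·4^2 + 3·4 + 3 (b=4); 4→5: 3·5^5 + 3·5^3 + 3·5^2 + 3·5 + 3 = 9843; 9843−1 = 9842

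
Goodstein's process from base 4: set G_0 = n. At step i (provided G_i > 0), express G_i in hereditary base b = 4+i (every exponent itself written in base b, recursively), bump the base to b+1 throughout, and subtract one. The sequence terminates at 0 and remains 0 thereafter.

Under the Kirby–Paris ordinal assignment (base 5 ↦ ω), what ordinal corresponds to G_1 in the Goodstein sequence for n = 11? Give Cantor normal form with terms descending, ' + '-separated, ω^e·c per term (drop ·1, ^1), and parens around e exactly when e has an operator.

ω·2 + 2

base 4: 11 = 2·4 + 3; at 5: 2·5 + 3 = 13; next = 12
base 5: 12 = 2·5 + 2; at 6: 2·6 + 2 = 14; next = 13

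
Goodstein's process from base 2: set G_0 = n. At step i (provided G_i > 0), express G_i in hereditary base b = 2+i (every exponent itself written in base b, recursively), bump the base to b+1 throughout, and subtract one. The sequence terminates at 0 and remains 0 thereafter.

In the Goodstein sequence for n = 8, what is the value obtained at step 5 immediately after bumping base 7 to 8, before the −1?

8 —HB2→ 2^(2 + 1) —bump→ 3^(3 + 1) = 81 —(−1)→ 80
80 —HB3→ 2·3^3 + 2·3^2 + 2·3 + 2 —bump→ 2·4^4 + 2·4^2 + 2·4 + 2 = 554 —(−1)→ 553
553 —HB4→ 2·4^4 + 2·4^2 + 2·4 + 1 —bump→ 2·5^5 + 2·5^2 + 2·5 + 1 = 6311 —(−1)→ 6310
6310 —HB5→ 2·5^5 + 2·5^2 + 2·5 —bump→ 2·6^6 + 2·6^2 + 2·6 = 93396 —(−1)→ 93395
93395 —HB6→ 2·6^6 + 2·6^2 + 6 + 5 —bump→ 2·7^7 + 2·7^2 + 7 + 5 = 1647196 —(−1)→ 1647195
1647195 —HB7→ 2·7^7 + 2·7^2 + 7 + 4 —bump→ 2·8^8 + 2·8^2 + 8 + 4 = 33554572 —(−1)→ 33554571

33554572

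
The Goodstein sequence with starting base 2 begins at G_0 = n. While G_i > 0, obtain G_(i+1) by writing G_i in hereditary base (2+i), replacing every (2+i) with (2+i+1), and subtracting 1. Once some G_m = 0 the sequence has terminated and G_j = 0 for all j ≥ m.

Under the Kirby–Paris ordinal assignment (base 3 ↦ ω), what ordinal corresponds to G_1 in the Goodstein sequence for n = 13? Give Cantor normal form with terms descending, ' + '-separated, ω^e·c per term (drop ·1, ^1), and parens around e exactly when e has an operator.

ω^(ω + 1) + ω^ω

base 2: 13 = 2^(2 + 1) + 2^2 + 1; at 3: 3^(3 + 1) + 3^3 + 1 = 109; next = 108
base 3: 108 = 3^(3 + 1) + 3^3; at 4: 4^(4 + 1) + 4^4 = 1280; next = 1279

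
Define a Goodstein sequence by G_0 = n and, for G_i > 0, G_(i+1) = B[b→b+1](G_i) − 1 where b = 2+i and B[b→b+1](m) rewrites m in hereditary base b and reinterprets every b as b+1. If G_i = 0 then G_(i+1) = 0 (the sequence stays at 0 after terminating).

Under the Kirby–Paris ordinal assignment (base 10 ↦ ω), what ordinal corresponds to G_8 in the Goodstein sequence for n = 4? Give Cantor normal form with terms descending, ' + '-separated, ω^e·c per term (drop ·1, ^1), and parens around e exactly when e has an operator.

G_0 = 4. HB_2(4) = 2^2. Bump = 27. G_1 = 26.
G_1 = 26. HB_3(26) = 2·3^2 + 2·3 + 2. Bump = 42. G_2 = 41.
G_2 = 41. HB_4(41) = 2·4^2 + 2·4 + 1. Bump = 61. G_3 = 60.
G_3 = 60. HB_5(60) = 2·5^2 + 2·5. Bump = 84. G_4 = 83.
G_4 = 83. HB_6(83) = 2·6^2 + 6 + 5. Bump = 110. G_5 = 109.
G_5 = 109. HB_7(109) = 2·7^2 + 7 + 4. Bump = 140. G_6 = 139.
G_6 = 139. HB_8(139) = 2·8^2 + 8 + 3. Bump = 174. G_7 = 173.
G_7 = 173. HB_9(173) = 2·9^2 + 9 + 2. Bump = 212. G_8 = 211.

ω^2·2 + ω + 1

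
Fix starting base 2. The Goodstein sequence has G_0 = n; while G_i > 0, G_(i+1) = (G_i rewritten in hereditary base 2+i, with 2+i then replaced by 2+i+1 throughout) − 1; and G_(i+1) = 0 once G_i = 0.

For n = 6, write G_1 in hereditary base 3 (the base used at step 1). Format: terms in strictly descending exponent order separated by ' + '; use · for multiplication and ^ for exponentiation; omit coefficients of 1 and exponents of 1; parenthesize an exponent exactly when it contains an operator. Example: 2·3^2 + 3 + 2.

3^3 + 2

[0] 6 ≡ 2^2 + 2 (base 2). Lift 3: 30. −1: 29.
[1] 29 ≡ 3^3 + 2 (base 3). Lift 4: 258. −1: 257.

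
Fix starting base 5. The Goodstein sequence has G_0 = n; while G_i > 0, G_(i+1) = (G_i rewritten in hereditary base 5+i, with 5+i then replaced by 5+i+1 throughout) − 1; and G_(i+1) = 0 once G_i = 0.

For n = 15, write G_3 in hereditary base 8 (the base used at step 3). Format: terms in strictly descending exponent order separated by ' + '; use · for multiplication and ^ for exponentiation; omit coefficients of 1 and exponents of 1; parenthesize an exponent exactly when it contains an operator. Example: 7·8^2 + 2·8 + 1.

2·8 + 3

G_0 = 15. HB_5(15) = 3·5. Bump = 18. G_1 = 17.
G_1 = 17. HB_6(17) = 2·6 + 5. Bump = 19. G_2 = 18.
G_2 = 18. HB_7(18) = 2·7 + 4. Bump = 20. G_3 = 19.
G_3 = 19. HB_8(19) = 2·8 + 3. Bump = 21. G_4 = 20.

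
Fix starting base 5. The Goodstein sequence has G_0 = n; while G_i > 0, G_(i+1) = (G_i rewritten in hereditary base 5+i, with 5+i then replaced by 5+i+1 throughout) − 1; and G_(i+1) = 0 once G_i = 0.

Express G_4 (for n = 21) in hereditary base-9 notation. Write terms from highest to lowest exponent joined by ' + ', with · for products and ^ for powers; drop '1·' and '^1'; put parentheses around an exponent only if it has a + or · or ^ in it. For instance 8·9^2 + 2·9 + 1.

base 5: 21 = 4·5 + 1; at 6: 4·6 + 1 = 25; next = 24
base 6: 24 = 4·6; at 7: 4·7 = 28; next = 27
base 7: 27 = 3·7 + 6; at 8: 3·8 + 6 = 30; next = 29
base 8: 29 = 3·8 + 5; at 9: 3·9 + 5 = 32; next = 31
base 9: 31 = 3·9 + 4; at 10: 3·10 + 4 = 34; next = 33

3·9 + 4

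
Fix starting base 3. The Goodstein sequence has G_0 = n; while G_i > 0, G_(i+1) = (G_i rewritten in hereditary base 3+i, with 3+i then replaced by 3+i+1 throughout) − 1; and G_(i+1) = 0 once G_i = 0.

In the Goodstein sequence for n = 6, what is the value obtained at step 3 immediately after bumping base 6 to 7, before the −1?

8

step 0: 6 = 2·3; sub 4 for 3: 2·4; = 8; G_1 = 8−1 = 7
step 1: 7 = 4 + 3; sub 5 for 4: 5 + 3; = 8; G_2 = 8−1 = 7
step 2: 7 = 5 + 2; sub 6 for 5: 6 + 2; = 8; G_3 = 8−1 = 7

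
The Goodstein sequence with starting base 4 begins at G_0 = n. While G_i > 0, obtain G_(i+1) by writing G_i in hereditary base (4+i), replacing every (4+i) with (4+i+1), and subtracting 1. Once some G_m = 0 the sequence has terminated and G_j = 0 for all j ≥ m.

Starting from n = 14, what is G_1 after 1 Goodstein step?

16

base 4: 14 = 3·4 + 2; at 5: 3·5 + 2 = 17; next = 16
base 5: 16 = 3·5 + 1; at 6: 3·6 + 1 = 19; next = 18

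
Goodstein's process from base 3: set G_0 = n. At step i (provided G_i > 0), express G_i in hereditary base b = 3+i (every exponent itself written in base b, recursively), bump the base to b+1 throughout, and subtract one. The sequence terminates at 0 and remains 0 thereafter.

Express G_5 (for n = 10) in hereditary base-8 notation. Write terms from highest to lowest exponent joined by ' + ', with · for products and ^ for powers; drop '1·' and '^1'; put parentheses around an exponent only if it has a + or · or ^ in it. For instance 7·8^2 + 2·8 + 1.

10 —HB3→ 3^2 + 1 —bump→ 4^2 + 1 = 17 —(−1)→ 16
16 —HB4→ 4^2 —bump→ 5^2 = 25 —(−1)→ 24
24 —HB5→ 4·5 + 4 —bump→ 4·6 + 4 = 28 —(−1)→ 27
27 —HB6→ 4·6 + 3 —bump→ 4·7 + 3 = 31 —(−1)→ 30
30 —HB7→ 4·7 + 2 —bump→ 4·8 + 2 = 34 —(−1)→ 33

4·8 + 1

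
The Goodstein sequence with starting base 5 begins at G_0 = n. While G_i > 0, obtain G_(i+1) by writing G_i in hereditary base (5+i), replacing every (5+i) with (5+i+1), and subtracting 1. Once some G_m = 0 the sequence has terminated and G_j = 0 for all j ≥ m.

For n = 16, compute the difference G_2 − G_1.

2

base 5: 16 = 3·5 + 1; at 6: 3·6 + 1 = 19; next = 18
base 6: 18 = 3·6; at 7: 3·7 = 21; next = 20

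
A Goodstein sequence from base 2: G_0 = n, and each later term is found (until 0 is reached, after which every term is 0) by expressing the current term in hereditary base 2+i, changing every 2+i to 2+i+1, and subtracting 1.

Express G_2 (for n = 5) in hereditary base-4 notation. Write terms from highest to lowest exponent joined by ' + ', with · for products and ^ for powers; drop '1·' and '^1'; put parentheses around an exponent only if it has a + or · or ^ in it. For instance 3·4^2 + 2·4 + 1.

[0] 5 ≡ 2^2 + 1 (base 2). Lift 3: 28. −1: 27.
[1] 27 ≡ 3^3 (base 3). Lift 4: 256. −1: 255.
[2] 255 ≡ 3·4^3 + 3·4^2 + 3·4 + 3 (base 4). Lift 5: 468. −1: 467.

3·4^3 + 3·4^2 + 3·4 + 3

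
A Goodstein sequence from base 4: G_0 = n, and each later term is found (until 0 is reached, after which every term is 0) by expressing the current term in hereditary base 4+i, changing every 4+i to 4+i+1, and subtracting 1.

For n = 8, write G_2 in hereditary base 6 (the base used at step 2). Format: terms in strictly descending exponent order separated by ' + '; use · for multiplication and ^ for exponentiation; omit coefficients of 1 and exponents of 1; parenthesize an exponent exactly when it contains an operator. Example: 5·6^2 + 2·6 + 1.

(0) 8|_4 = 2·4 ↦ 2·5|_5 = 10 ⇒ 9
(1) 9|_5 = 5 + 4 ↦ 6 + 4|_6 = 10 ⇒ 9

6 + 3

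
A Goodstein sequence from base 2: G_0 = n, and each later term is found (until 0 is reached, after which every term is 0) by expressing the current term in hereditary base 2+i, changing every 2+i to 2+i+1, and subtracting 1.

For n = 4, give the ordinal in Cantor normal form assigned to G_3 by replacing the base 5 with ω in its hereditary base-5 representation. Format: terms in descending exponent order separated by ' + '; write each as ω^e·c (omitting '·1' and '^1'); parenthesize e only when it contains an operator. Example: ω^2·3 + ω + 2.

[0] 4 ≡ 2^2 (base 2). Lift 3: 27. −1: 26.
[1] 26 ≡ 2·3^2 + 2·3 + 2 (base 3). Lift 4: 42. −1: 41.
[2] 41 ≡ 2·4^2 + 2·4 + 1 (base 4). Lift 5: 61. −1: 60.
[3] 60 ≡ 2·5^2 + 2·5 (base 5). Lift 6: 84. −1: 83.

ω^2·2 + ω·2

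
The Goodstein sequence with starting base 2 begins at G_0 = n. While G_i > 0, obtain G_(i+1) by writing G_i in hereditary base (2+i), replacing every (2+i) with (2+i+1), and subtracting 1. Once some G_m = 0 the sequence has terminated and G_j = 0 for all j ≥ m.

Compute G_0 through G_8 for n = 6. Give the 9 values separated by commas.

(0) 6|_2 = 2^2 + 2 ↦ 3^3 + 3|_3 = 30 ⇒ 29
(1) 29|_3 = 3^3 + 2 ↦ 4^4 + 2|_4 = 258 ⇒ 257
(2) 257|_4 = 4^4 + 1 ↦ 5^5 + 1|_5 = 3126 ⇒ 3125
(3) 3125|_5 = 5^5 ↦ 6^6|_6 = 46656 ⇒ 46655
(4) 46655|_6 = 5·6^5 + 5·6^4 + 5·6^3 + 5·6^2 + 5·6 + 5 ↦ 5·7^5 + 5·7^4 + 5·7^3 + 5·7^2 + 5·7 + 5|_7 = 98040 ⇒ 98039
(5) 98039|_7 = 5·7^5 + 5·7^4 + 5·7^3 + 5·7^2 + 5·7 + 4 ↦ 5·8^5 + 5·8^4 + 5·8^3 + 5·8^2 + 5·8 + 4|_8 = 187244 ⇒ 187243
(6) 187243|_8 = 5·8^5 + 5·8^4 + 5·8^3 + 5·8^2 + 5·8 + 3 ↦ 5·9^5 + 5·9^4 + 5·9^3 + 5·9^2 + 5·9 + 3|_9 = 332148 ⇒ 332147
(7) 332147|_9 = 5·9^5 + 5·9^4 + 5·9^3 + 5·9^2 + 5·9 + 2 ↦ 5·10^5 + 5·10^4 + 5·10^3 + 5·10^2 + 5·10 + 2|_10 = 555552 ⇒ 555551

6, 29, 257, 3125, 46655, 98039, 187243, 332147, 555551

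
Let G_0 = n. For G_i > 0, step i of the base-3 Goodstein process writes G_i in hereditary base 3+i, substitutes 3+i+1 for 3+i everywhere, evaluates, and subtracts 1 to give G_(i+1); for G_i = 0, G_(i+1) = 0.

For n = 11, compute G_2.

i=0: 11 = 3^2 + 2 (b=3); 3→4: 4^2 + 2 = 18; 18−1 = 17
i=1: 17 = 4^2 + 1 (b=4); 4→5: 5^2 + 1 = 26; 26−1 = 25
i=2: 25 = 5^2 (b=5); 5→6: 6^2 = 36; 36−1 = 35

25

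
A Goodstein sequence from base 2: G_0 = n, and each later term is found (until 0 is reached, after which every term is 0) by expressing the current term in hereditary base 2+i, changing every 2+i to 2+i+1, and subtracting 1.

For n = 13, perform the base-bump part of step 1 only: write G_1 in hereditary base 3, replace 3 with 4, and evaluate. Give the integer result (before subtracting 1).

[0] 13 ≡ 2^(2 + 1) + 2^2 + 1 (base 2). Lift 3: 109. −1: 108.
[1] 108 ≡ 3^(3 + 1) + 3^3 (base 3). Lift 4: 1280. −1: 1279.

1280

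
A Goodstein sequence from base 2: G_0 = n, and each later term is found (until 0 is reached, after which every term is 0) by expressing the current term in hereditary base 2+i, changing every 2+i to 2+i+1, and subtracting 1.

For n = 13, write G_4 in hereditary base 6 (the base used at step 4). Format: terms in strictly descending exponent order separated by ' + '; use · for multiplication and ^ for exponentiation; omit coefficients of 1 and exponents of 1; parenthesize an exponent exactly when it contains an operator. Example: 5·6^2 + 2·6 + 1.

6^(6 + 1) + 3·6^3 + 3·6^2 + 3·6 + 1

G_0=13  [base 2] 2^(2 + 1) + 2^2 + 1  →[2↦3]→  3^(3 + 1) + 3^3 + 1 = 109  −1 ⇒ G_1=108
G_1=108  [base 3] 3^(3 + 1) + 3^3  →[3↦4]→  4^(4 + 1) + 4^4 = 1280  −1 ⇒ G_2=1279
G_2=1279  [base 4] 4^(4 + 1) + 3·4^3 + 3·4^2 + 3·4 + 3  →[4↦5]→  5^(5 + 1) + 3·5^3 + 3·5^2 + 3·5 + 3 = 16093  −1 ⇒ G_3=16092
G_3=16092  [base 5] 5^(5 + 1) + 3·5^3 + 3·5^2 + 3·5 + 2  →[5↦6]→  6^(6 + 1) + 3·6^3 + 3·6^2 + 3·6 + 2 = 280712  −1 ⇒ G_4=280711
G_4=280711  [base 6] 6^(6 + 1) + 3·6^3 + 3·6^2 + 3·6 + 1  →[6↦7]→  7^(7 + 1) + 3·7^3 + 3·7^2 + 3·7 + 1 = 5765999  −1 ⇒ G_5=5765998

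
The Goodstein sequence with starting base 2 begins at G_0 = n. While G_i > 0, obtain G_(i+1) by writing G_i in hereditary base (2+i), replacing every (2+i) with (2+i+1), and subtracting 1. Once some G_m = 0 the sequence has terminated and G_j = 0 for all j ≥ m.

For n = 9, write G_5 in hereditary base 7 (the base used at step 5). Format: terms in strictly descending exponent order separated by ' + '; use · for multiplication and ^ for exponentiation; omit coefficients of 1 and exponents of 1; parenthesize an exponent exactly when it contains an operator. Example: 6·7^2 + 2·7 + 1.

(0) 9|_2 = 2^(2 + 1) + 1 ↦ 3^(3 + 1) + 1|_3 = 82 ⇒ 81
(1) 81|_3 = 3^(3 + 1) ↦ 4^(4 + 1)|_4 = 1024 ⇒ 1023
(2) 1023|_4 = 3·4^4 + 3·4^3 + 3·4^2 + 3·4 + 3 ↦ 3·5^5 + 3·5^3 + 3·5^2 + 3·5 + 3|_5 = 9843 ⇒ 9842
(3) 9842|_5 = 3·5^5 + 3·5^3 + 3·5^2 + 3·5 + 2 ↦ 3·6^6 + 3·6^3 + 3·6^2 + 3·6 + 2|_6 = 140744 ⇒ 140743
(4) 140743|_6 = 3·6^6 + 3·6^3 + 3·6^2 + 3·6 + 1 ↦ 3·7^7 + 3·7^3 + 3·7^2 + 3·7 + 1|_7 = 2471827 ⇒ 2471826
(5) 2471826|_7 = 3·7^7 + 3·7^3 + 3·7^2 + 3·7 ↦ 3·8^8 + 3·8^3 + 3·8^2 + 3·8|_8 = 50333400 ⇒ 50333399

3·7^7 + 3·7^3 + 3·7^2 + 3·7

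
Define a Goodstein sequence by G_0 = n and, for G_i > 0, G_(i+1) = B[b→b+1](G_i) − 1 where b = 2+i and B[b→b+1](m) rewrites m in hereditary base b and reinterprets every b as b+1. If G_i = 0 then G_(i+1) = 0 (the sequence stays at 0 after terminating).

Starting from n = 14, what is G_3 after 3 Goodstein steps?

[0] 14 ≡ 2^(2 + 1) + 2^2 + 2 (base 2). Lift 3: 111. −1: 110.
[1] 110 ≡ 3^(3 + 1) + 3^3 + 2 (base 3). Lift 4: 1282. −1: 1281.
[2] 1281 ≡ 4^(4 + 1) + 4^4 + 1 (base 4). Lift 5: 18751. −1: 18750.
[3] 18750 ≡ 5^(5 + 1) + 5^5 (base 5). Lift 6: 326592. −1: 326591.

18750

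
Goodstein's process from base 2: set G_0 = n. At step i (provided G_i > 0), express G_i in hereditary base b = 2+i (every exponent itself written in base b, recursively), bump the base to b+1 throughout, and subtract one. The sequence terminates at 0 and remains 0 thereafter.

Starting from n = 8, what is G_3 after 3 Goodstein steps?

6310

[0] 8 ≡ 2^(2 + 1) (base 2). Lift 3: 81. −1: 80.
[1] 80 ≡ 2·3^3 + 2·3^2 + 2·3 + 2 (base 3). Lift 4: 554. −1: 553.
[2] 553 ≡ 2·4^4 + 2·4^2 + 2·4 + 1 (base 4). Lift 5: 6311. −1: 6310.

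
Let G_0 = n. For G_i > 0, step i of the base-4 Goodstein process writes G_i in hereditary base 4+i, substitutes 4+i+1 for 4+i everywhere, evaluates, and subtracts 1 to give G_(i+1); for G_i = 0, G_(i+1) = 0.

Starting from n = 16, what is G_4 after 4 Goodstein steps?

33

base 4: 16 = 4^2; at 5: 5^2 = 25; next = 24
base 5: 24 = 4·5 + 4; at 6: 4·6 + 4 = 28; next = 27
base 6: 27 = 4·6 + 3; at 7: 4·7 + 3 = 31; next = 30
base 7: 30 = 4·7 + 2; at 8: 4·8 + 2 = 34; next = 33
base 8: 33 = 4·8 + 1; at 9: 4·9 + 1 = 37; next = 36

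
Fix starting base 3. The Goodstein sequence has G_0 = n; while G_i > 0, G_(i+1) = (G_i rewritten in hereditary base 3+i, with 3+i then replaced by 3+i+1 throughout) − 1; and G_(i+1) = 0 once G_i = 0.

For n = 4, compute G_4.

(0) 4|_3 = 3 + 1 ↦ 4 + 1|_4 = 5 ⇒ 4
(1) 4|_4 = 4 ↦ 5|_5 = 5 ⇒ 4
(2) 4|_5 = 4 ↦ 4|_6 = 4 ⇒ 3
(3) 3|_6 = 3 ↦ 3|_7 = 3 ⇒ 2
(4) 2|_7 = 2 ↦ 2|_8 = 2 ⇒ 1

2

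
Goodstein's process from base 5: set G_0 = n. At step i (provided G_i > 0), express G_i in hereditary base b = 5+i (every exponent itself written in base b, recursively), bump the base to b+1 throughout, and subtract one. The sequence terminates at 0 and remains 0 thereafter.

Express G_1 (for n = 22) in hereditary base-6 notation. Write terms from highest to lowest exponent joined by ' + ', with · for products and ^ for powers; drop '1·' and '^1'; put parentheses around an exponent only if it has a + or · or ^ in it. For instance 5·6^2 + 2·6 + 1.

4·6 + 1

(0) 22|_5 = 4·5 + 2 ↦ 4·6 + 2|_6 = 26 ⇒ 25
(1) 25|_6 = 4·6 + 1 ↦ 4·7 + 1|_7 = 29 ⇒ 28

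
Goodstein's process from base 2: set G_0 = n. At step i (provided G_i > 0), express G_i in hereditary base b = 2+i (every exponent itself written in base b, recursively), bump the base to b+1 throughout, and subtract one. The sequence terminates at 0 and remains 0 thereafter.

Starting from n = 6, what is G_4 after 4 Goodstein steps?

46655

base 2: 6 = 2^2 + 2; at 3: 3^3 + 3 = 30; next = 29
base 3: 29 = 3^3 + 2; at 4: 4^4 + 2 = 258; next = 257
base 4: 257 = 4^4 + 1; at 5: 5^5 + 1 = 3126; next = 3125
base 5: 3125 = 5^5; at 6: 6^6 = 46656; next = 46655
base 6: 46655 = 5·6^5 + 5·6^4 + 5·6^3 + 5·6^2 + 5·6 + 5; at 7: 5·7^5 + 5·7^4 + 5·7^3 + 5·7^2 + 5·7 + 5 = 98040; next = 98039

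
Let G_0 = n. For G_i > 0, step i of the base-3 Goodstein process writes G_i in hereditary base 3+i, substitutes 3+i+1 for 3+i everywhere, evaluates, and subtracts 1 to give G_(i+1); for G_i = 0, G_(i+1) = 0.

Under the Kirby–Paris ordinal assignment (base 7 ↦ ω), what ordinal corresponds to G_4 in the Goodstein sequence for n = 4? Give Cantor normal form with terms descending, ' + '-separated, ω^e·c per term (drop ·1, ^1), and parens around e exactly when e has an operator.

2

[0] 4 ≡ 3 + 1 (base 3). Lift 4: 5. −1: 4.
[1] 4 ≡ 4 (base 4). Lift 5: 5. −1: 4.
[2] 4 ≡ 4 (base 5). Lift 6: 4. −1: 3.
[3] 3 ≡ 3 (base 6). Lift 7: 3. −1: 2.
[4] 2 ≡ 2 (base 7). Lift 8: 2. −1: 1.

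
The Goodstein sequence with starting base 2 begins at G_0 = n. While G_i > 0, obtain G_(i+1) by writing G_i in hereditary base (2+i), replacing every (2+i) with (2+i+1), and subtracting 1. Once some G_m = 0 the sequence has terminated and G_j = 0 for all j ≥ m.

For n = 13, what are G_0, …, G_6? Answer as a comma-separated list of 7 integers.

(0) 13|_2 = 2^(2 + 1) + 2^2 + 1 ↦ 3^(3 + 1) + 3^3 + 1|_3 = 109 ⇒ 108
(1) 108|_3 = 3^(3 + 1) + 3^3 ↦ 4^(4 + 1) + 4^4|_4 = 1280 ⇒ 1279
(2) 1279|_4 = 4^(4 + 1) + 3·4^3 + 3·4^2 + 3·4 + 3 ↦ 5^(5 + 1) + 3·5^3 + 3·5^2 + 3·5 + 3|_5 = 16093 ⇒ 16092
(3) 16092|_5 = 5^(5 + 1) + 3·5^3 + 3·5^2 + 3·5 + 2 ↦ 6^(6 + 1) + 3·6^3 + 3·6^2 + 3·6 + 2|_6 = 280712 ⇒ 280711
(4) 280711|_6 = 6^(6 + 1) + 3·6^3 + 3·6^2 + 3·6 + 1 ↦ 7^(7 + 1) + 3·7^3 + 3·7^2 + 3·7 + 1|_7 = 5765999 ⇒ 5765998
(5) 5765998|_7 = 7^(7 + 1) + 3·7^3 + 3·7^2 + 3·7 ↦ 8^(8 + 1) + 3·8^3 + 3·8^2 + 3·8|_8 = 134219480 ⇒ 134219479

13, 108, 1279, 16092, 280711, 5765998, 134219479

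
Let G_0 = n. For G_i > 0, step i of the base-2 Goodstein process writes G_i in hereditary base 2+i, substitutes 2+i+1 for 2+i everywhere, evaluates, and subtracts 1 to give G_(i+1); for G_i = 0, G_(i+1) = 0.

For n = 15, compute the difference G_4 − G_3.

base 2: 15 = 2^(2 + 1) + 2^2 + 2 + 1; at 3: 3^(3 + 1) + 3^3 + 3 + 1 = 112; next = 111
base 3: 111 = 3^(3 + 1) + 3^3 + 3; at 4: 4^(4 + 1) + 4^4 + 4 = 1284; next = 1283
base 4: 1283 = 4^(4 + 1) + 4^4 + 3; at 5: 5^(5 + 1) + 5^5 + 3 = 18753; next = 18752
base 5: 18752 = 5^(5 + 1) + 5^5 + 2; at 6: 6^(6 + 1) + 6^6 + 2 = 326594; next = 326593

307841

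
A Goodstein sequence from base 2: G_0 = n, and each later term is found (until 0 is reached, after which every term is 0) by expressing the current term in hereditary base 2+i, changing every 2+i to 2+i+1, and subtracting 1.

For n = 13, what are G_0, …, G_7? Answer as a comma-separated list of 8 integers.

(0) 13|_2 = 2^(2 + 1) + 2^2 + 1 ↦ 3^(3 + 1) + 3^3 + 1|_3 = 109 ⇒ 108
(1) 108|_3 = 3^(3 + 1) + 3^3 ↦ 4^(4 + 1) + 4^4|_4 = 1280 ⇒ 1279
(2) 1279|_4 = 4^(4 + 1) + 3·4^3 + 3·4^2 + 3·4 + 3 ↦ 5^(5 + 1) + 3·5^3 + 3·5^2 + 3·5 + 3|_5 = 16093 ⇒ 16092
(3) 16092|_5 = 5^(5 + 1) + 3·5^3 + 3·5^2 + 3·5 + 2 ↦ 6^(6 + 1) + 3·6^3 + 3·6^2 + 3·6 + 2|_6 = 280712 ⇒ 280711
(4) 280711|_6 = 6^(6 + 1) + 3·6^3 + 3·6^2 + 3·6 + 1 ↦ 7^(7 + 1) + 3·7^3 + 3·7^2 + 3·7 + 1|_7 = 5765999 ⇒ 5765998
(5) 5765998|_7 = 7^(7 + 1) + 3·7^3 + 3·7^2 + 3·7 ↦ 8^(8 + 1) + 3·8^3 + 3·8^2 + 3·8|_8 = 134219480 ⇒ 134219479
(6) 134219479|_8 = 8^(8 + 1) + 3·8^3 + 3·8^2 + 2·8 + 7 ↦ 9^(9 + 1) + 3·9^3 + 3·9^2 + 2·9 + 7|_9 = 3486786856 ⇒ 3486786855

13, 108, 1279, 16092, 280711, 5765998, 134219479, 3486786855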